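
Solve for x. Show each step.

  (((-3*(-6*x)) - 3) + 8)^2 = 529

Step 1. [(((-3*(-6*x)) - 3) + 8)^2 = 529] √ both sides: 529 ≥ 0 gives two branches ⇒ sqrt: ((-3*(-6*x)) - 3) + 8 = 23 or -23.
Step 2. [((-3*(-6*x)) - 3) + 8 = 23 or -23] +8 is outermost — subtract 8 both sides, so sub: (-3*(-6*x)) - 3 = 15 or -31.
Step 3. [(-3*(-6*x)) - 3 = 15 or -31] 3 comes off first (add 3) ⇒ sub: -3*(-6*x) = 18 or -28.
Step 4. [-3*(-6*x) = 18 or -28] LHS = -3·(…); ÷-3 both sides. So div: -6*x = -6 or 28/3.
Step 5. [-6*x = -6 or 28/3] leading coefficient -6: divide by -6, so div: x = 1 or -14/9.

Answer: x ∈ {-14/9, 1}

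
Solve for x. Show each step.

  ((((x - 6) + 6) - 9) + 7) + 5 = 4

Step 1. [((((x - 6) + 6) - 9) + 7) + 5 = 4] +5 is outermost — subtract 5 both sides. So sub: (((x - 6) + 6) - 9) + 7 = -1.
Step 2. [(((x - 6) + 6) - 9) + 7 = -1] peel the +7: subtract 7 from each side ⇒ sub: ((x - 6) + 6) - 9 = -8.
Step 3. [((x - 6) + 6) - 9 = -8] the outer -9 inverts by adding 9. So sub: (x - 6) + 6 = 1.
Step 4. [(x - 6) + 6 = 1] 6 comes off first (subtract 6). So sub: x - 6 = -5.
Step 5. [x - 6 = -5] peel the -6: add 6 from each side ⇒ sub: x = 1.

Answer: x ∈ {1}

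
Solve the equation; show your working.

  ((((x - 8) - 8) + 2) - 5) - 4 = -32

Step 1. [((((x - 8) - 8) + 2) - 5) - 4 = -32] 4 comes off first (add 4), so sub: (((x - 8) - 8) + 2) - 5 = -28.
Step 2. [(((x - 8) - 8) + 2) - 5 = -28] the outer -5 inverts by adding 5 ⇒ sub: ((x - 8) - 8) + 2 = -23.
Step 3. [((x - 8) - 8) + 2 = -23] +2 is outermost — subtract 2 both sides ⇒ sub: (x - 8) - 8 = -25.
Step 4. [(x - 8) - 8 = -25] the outer -8 inverts by adding 8. So sub: x - 8 = -17.
Step 5. [x - 8 = -17] 8 comes off first (add 8) ⇒ sub: x = -9.

Answer: x ∈ {-9}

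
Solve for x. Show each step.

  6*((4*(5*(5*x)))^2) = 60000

Step 1. [6*((4*(5*(5*x)))^2) = 60000] 6 out front; divide by 6. So div: (4*(5*(5*x)))^2 = 10000.
Step 2. [(4*(5*(5*x)))^2 = 10000] √ both sides: 10000 ≥ 0 gives two branches. So sqrt: 4*(5*(5*x)) = 100 or -100.
Step 3. [4*(5*(5*x)) = 100 or -100] 4 out front; divide by 4, so div: 5*(5*x) = 25 or -25.
Step 4. [5*(5*x) = 25 or -25] 5 out front; divide by 5 ⇒ div: 5*x = 5 or -5.
Step 5. [5*x = 5 or -5] divide by the outer 5. So div: x = 1 or -1.

Answer: x ∈ {-1, 1}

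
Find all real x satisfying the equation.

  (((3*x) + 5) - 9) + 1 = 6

Step 1. [(((3*x) + 5) - 9) + 1 = 6] the outer +1 inverts by subtracting 1 ⇒ sub: ((3*x) + 5) - 9 = 5.
Step 2. [((3*x) + 5) - 9 = 5] 9 comes off first (add 9). So sub: (3*x) + 5 = 14.
Step 3. [(3*x) + 5 = 14] +5 is outermost — subtract 5 both sides ⇒ sub: 3*x = 9.
Step 4. [3*x = 9] leading coefficient 3: divide by 3 ⇒ div: x = 3.

Answer: x ∈ {3}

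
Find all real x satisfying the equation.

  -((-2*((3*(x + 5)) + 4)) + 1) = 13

Step 1. [-((-2*((3*(x + 5)) + 4)) + 1) = 13] leading − — multiply by −1. So neg: (-2*((3*(x + 5)) + 4)) + 1 = -13.
Step 2. [(-2*((3*(x + 5)) + 4)) + 1 = -13] subtract 1: x sits inside (… + 1). So sub: -2*((3*(x + 5)) + 4) = -14.
Step 3. [-2*((3*(x + 5)) + 4) = -14] LHS = -2·(…); ÷-2 both sides ⇒ div: (3*(x + 5)) + 4 = 7.
Step 4. [(3*(x + 5)) + 4 = 7] peel the +4: subtract 4 from each side, so sub: 3*(x + 5) = 3.
Step 5. [3*(x + 5) = 3] divide by the outer 3, so div: x + 5 = 1.
Step 6. [x + 5 = 1] peel the +5: subtract 5 from each side. So sub: x = -4.

Answer: x ∈ {-4}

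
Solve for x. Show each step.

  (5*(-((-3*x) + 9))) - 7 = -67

Step 1. [(5*(-((-3*x) + 9))) - 7 = -67] add 7: x sits inside (… - 7). So sub: 5*(-((-3*x) + 9)) = -60.
Step 2. [5*(-((-3*x) + 9)) = -60] 5 out front; divide by 5. So div: -((-3*x) + 9) = -12.
Step 3. [-((-3*x) + 9) = -12] flip signs both sides ⇒ neg: (-3*x) + 9 = 12.
Step 4. [(-3*x) + 9 = 12] +9 is outermost — subtract 9 both sides. So sub: -3*x = 3.
Step 5. [-3*x = 3] -3 out front; divide by -3 ⇒ div: x = -1.

Answer: x ∈ {-1}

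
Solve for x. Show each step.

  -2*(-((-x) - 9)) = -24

Step 1. [-2*(-((-x) - 9)) = -24] LHS = -2·(…); ÷-2 both sides, so div: -((-x) - 9) = 12.
Step 2. [-((-x) - 9) = 12] LHS negated; negate both sides. So neg: (-x) - 9 = -12.
Step 3. [(-x) - 9 = -12] peel the -9: add 9 from each side, so sub: -x = -3.
Step 4. [-x = -3] leading − — multiply by −1, so neg: x = 3.

Answer: x ∈ {3}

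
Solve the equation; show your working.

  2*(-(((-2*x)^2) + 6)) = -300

Step 1. [2*(-(((-2*x)^2) + 6)) = -300] 2 out front; divide by 2 ⇒ div: -(((-2*x)^2) + 6) = -150.
Step 2. [-(((-2*x)^2) + 6) = -150] flip signs both sides. So neg: ((-2*x)^2) + 6 = 150.
Step 3. [((-2*x)^2) + 6 = 150] +6 is outermost — subtract 6 both sides, so sub: (-2*x)^2 = 144.
Step 4. [(-2*x)^2 = 144] 144 ≥ 0, LHS is (·)² — take ±√ ⇒ sqrt: -2*x = 12 or -12.
Step 5. [-2*x = 12 or -12] -2·(inner) — divide through by -2 ⇒ div: x = -6 or 6.

Answer: x ∈ {-6, 6}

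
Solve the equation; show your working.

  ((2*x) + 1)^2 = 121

Step 1. [((2*x) + 1)^2 = 121] LHS squared, RHS 121 ≥ 0: apply √ (±), so sqrt: (2*x) + 1 = 11 or -11.
Step 2. [(2*x) + 1 = 11 or -11] the outer +1 inverts by subtracting 1, so sub: 2*x = 10 or -12.
Step 3. [2*x = 10 or -12] LHS = 2·(…); ÷2 both sides ⇒ div: x = 5 or -6.

Answer: x ∈ {-6, 5}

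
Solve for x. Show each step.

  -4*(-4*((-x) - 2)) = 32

Step 1. [-4*(-4*((-x) - 2)) = 32] divide by the outer -4. So div: -4*((-x) - 2) = -8.
Step 2. [-4*((-x) - 2) = -8] leading coefficient -4: divide by -4. So div: (-x) - 2 = 2.
Step 3. [(-x) - 2 = 2] the outer -2 inverts by adding 2. So sub: -x = 4.
Step 4. [-x = 4] leading − — multiply by −1. So neg: x = -4.

Answer: x ∈ {-4}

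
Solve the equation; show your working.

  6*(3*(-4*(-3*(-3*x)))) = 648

Step 1. [6*(3*(-4*(-3*(-3*x)))) = 648] divide by the outer 6. So div: 3*(-4*(-3*(-3*x))) = 108.
Step 2. [3*(-4*(-3*(-3*x))) = 108] divide by the outer 3 ⇒ div: -4*(-3*(-3*x)) = 36.
Step 3. [-4*(-3*(-3*x)) = 36] divide by the outer -4 ⇒ div: -3*(-3*x) = -9.
Step 4. [-3*(-3*x) = -9] -3 out front; divide by -3. So div: -3*x = 3.
Step 5. [-3*x = 3] -3 out front; divide by -3. So div: x = -1.

Answer: x ∈ {-1}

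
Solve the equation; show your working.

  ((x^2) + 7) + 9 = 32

Step 1. [((x^2) + 7) + 9 = 32] 9 comes off first (subtract 9) ⇒ sub: (x^2) + 7 = 23.
Step 2. [(x^2) + 7 = 23] 7 comes off first (subtract 7), so sub: x^2 = 16.
Step 3. [x^2 = 16] √ both sides: 16 ≥ 0 gives two branches. So sqrt: x = 4 or -4.

Answer: x ∈ {-4, 4}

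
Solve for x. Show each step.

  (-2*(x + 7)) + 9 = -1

Step 1. [(-2*(x + 7)) + 9 = -1] the outer +9 inverts by subtracting 9. So sub: -2*(x + 7) = -10.
Step 2. [-2*(x + 7) = -10] LHS = -2·(…); ÷-2 both sides ⇒ div: x + 7 = 5.
Step 3. [x + 7 = 5] peel the +7: subtract 7 from each side ⇒ sub: x = -2.

Answer: x ∈ {-2}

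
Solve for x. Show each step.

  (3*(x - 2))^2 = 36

Step 1. [(3*(x - 2))^2 = 36] LHS squared, RHS 36 ≥ 0: apply √ (±). So sqrt: 3*(x - 2) = 6 or -6.
Step 2. [3*(x - 2) = 6 or -6] 3·(inner) — divide through by 3. So div: x - 2 = 2 or -2.
Step 3. [x - 2 = 2 or -2] 2 comes off first (add 2). So sub: x = 4 or 0.

Answer: x ∈ {0, 4}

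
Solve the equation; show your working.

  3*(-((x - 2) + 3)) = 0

Step 1. [3*(-((x - 2) + 3)) = 0] 3·(inner) — divide through by 3. So div: -((x - 2) + 3) = 0.
Step 2. [-((x - 2) + 3) = 0] leading − — multiply by −1, so neg: (x - 2) + 3 = 0.
Step 3. [(x - 2) + 3 = 0] +3 is outermost — subtract 3 both sides. So sub: x - 2 = -3.
Step 4. [x - 2 = -3] the outer -2 inverts by adding 2 ⇒ sub: x = -1.

Answer: x ∈ {-1}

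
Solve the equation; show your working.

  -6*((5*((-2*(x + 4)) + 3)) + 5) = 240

Step 1. [-6*((5*((-2*(x + 4)) + 3)) + 5) = 240] -6·(inner) — divide through by -6. So div: (5*((-2*(x + 4)) + 3)) + 5 = -40.
Step 2. [(5*((-2*(x + 4)) + 3)) + 5 = -40] subtract 5: x sits inside (… + 5) ⇒ sub: 5*((-2*(x + 4)) + 3) = -45.
Step 3. [5*((-2*(x + 4)) + 3) = -45] 5 out front; divide by 5, so div: (-2*(x + 4)) + 3 = -9.
Step 4. [(-2*(x + 4)) + 3 = -9] peel the +3: subtract 3 from each side, so sub: -2*(x + 4) = -12.
Step 5. [-2*(x + 4) = -12] divide by the outer -2. So div: x + 4 = 6.
Step 6. [x + 4 = 6] 4 comes off first (subtract 4), so sub: x = 2.

Answer: x ∈ {2}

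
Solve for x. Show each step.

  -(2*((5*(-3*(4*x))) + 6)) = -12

Step 1. [-(2*((5*(-3*(4*x))) + 6)) = -12] LHS negated; negate both sides ⇒ neg: 2*((5*(-3*(4*x))) + 6) = 12.
Step 2. [2*((5*(-3*(4*x))) + 6) = 12] 2 out front; divide by 2 ⇒ div: (5*(-3*(4*x))) + 6 = 6.
Step 3. [(5*(-3*(4*x))) + 6 = 6] +6 is outermost — subtract 6 both sides. So sub: 5*(-3*(4*x)) = 0.
Step 4. [5*(-3*(4*x)) = 0] divide by the outer 5, so div: -3*(4*x) = 0.
Step 5. [-3*(4*x) = 0] -3 out front; divide by -3. So div: 4*x = 0.
Step 6. [4*x = 0] 4 out front; divide by 4, so div: x = 0.

Answer: x ∈ {0}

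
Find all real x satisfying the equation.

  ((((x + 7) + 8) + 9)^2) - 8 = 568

Step 1. [((((x + 7) + 8) + 9)^2) - 8 = 568] -8 is outermost — add 8 both sides, so sub: (((x + 7) + 8) + 9)^2 = 576.
Step 2. [(((x + 7) + 8) + 9)^2 = 576] LHS squared, RHS 576 ≥ 0: apply √ (±), so sqrt: ((x + 7) + 8) + 9 = 24 or -24.
Step 3. [((x + 7) + 8) + 9 = 24 or -24] peel the +9: subtract 9 from each side ⇒ sub: (x + 7) + 8 = 15 or -33.
Step 4. [(x + 7) + 8 = 15 or -33] subtract 8: x sits inside (… + 8) ⇒ sub: x + 7 = 7 or -41.
Step 5. [x + 7 = 7 or -41] +7 is outermost — subtract 7 both sides. So sub: x = 0 or -48.

Answer: x ∈ {-48, 0}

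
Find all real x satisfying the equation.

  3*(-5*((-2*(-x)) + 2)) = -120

Step 1. [3*(-5*((-2*(-x)) + 2)) = -120] divide by the outer 3 ⇒ div: -5*((-2*(-x)) + 2) = -40.
Step 2. [-5*((-2*(-x)) + 2) = -40] divide by the outer -5. So div: (-2*(-x)) + 2 = 8.
Step 3. [(-2*(-x)) + 2 = 8] subtract 2: x sits inside (… + 2), so sub: -2*(-x) = 6.
Step 4. [-2*(-x) = 6] -2 out front; divide by -2, so div: -x = -3.
Step 5. [-x = -3] leading − — multiply by −1. So neg: x = 3.

Answer: x ∈ {3}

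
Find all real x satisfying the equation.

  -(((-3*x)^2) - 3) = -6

Step 1. [-(((-3*x)^2) - 3) = -6] flip signs both sides, so neg: ((-3*x)^2) - 3 = 6.
Step 2. [((-3*x)^2) - 3 = 6] -3 is outermost — add 3 both sides, so sub: (-3*x)^2 = 9.
Step 3. [(-3*x)^2 = 9] 9 ≥ 0, LHS is (·)² — take ±√ ⇒ sqrt: -3*x = 3 or -3.
Step 4. [-3*x = 3 or -3] -3·(inner) — divide through by -3 ⇒ div: x = -1 or 1.

Answer: x ∈ {-1, 1}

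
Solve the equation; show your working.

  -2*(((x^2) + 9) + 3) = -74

Step 1. [-2*(((x^2) + 9) + 3) = -74] leading coefficient -2: divide by -2, so div: ((x^2) + 9) + 3 = 37.
Step 2. [((x^2) + 9) + 3 = 37] 3 comes off first (subtract 3) ⇒ sub: (x^2) + 9 = 34.
Step 3. [(x^2) + 9 = 34] 9 comes off first (subtract 9). So sub: x^2 = 25.
Step 4. [x^2 = 25] √ both sides: 25 ≥ 0 gives two branches, so sqrt: x = 5 or -5.

Answer: x ∈ {-5, 5}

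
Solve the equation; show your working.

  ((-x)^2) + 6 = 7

Step 1. [((-x)^2) + 6 = 7] the outer +6 inverts by subtracting 6 ⇒ sub: (-x)^2 = 1.
Step 2. [(-x)^2 = 1] LHS squared, RHS 1 ≥ 0: apply √ (±). So sqrt: -x = 1 or -1.
Step 3. [-x = 1 or -1] flip signs both sides. So neg: x = -1 or 1.

Answer: x ∈ {-1, 1}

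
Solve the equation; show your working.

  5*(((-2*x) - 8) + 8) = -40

Step 1. [5*(((-2*x) - 8) + 8) = -40] LHS = 5·(…); ÷5 both sides. So div: ((-2*x) - 8) + 8 = -8.
Step 2. [((-2*x) - 8) + 8 = -8] 8 comes off first (subtract 8) ⇒ sub: (-2*x) - 8 = -16.
Step 3. [(-2*x) - 8 = -16] 8 comes off first (add 8), so sub: -2*x = -8.
Step 4. [-2*x = -8] divide by the outer -2 ⇒ div: x = 4.

Answer: x ∈ {4}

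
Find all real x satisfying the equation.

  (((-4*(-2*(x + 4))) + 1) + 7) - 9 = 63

Step 1. [(((-4*(-2*(x + 4))) + 1) + 7) - 9 = 63] -9 is outermost — add 9 both sides, so sub: ((-4*(-2*(x + 4))) + 1) + 7 = 72.
Step 2. [((-4*(-2*(x + 4))) + 1) + 7 = 72] peel the +7: subtract 7 from each side. So sub: (-4*(-2*(x + 4))) + 1 = 65.
Step 3. [(-4*(-2*(x + 4))) + 1 = 65] subtract 1: x sits inside (… + 1), so sub: -4*(-2*(x + 4)) = 64.
Step 4. [-4*(-2*(x + 4)) = 64] -4·(inner) — divide through by -4 ⇒ div: -2*(x + 4) = -16.
Step 5. [-2*(x + 4) = -16] LHS = -2·(…); ÷-2 both sides. So div: x + 4 = 8.
Step 6. [x + 4 = 8] peel the +4: subtract 4 from each side ⇒ sub: x = 4.

Answer: x ∈ {4}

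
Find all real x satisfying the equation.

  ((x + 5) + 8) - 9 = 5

Step 1. [((x + 5) + 8) - 9 = 5] add 9: x sits inside (… - 9). So sub: (x + 5) + 8 = 14.
Step 2. [(x + 5) + 8 = 14] peel the +8: subtract 8 from each side. So sub: x + 5 = 6.
Step 3. [x + 5 = 6] the outer +5 inverts by subtracting 5 ⇒ sub: x = 1.

Answer: x ∈ {1}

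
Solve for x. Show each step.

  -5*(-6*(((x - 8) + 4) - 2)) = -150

Step 1. [-5*(-6*(((x - 8) + 4) - 2)) = -150] leading coefficient -5: divide by -5. So div: -6*(((x - 8) + 4) - 2) = 30.
Step 2. [-6*(((x - 8) + 4) - 2) = 30] leading coefficient -6: divide by -6, so div: ((x - 8) + 4) - 2 = -5.
Step 3. [((x - 8) + 4) - 2 = -5] add 2: x sits inside (… - 2), so sub: (x - 8) + 4 = -3.
Step 4. [(x - 8) + 4 = -3] peel the +4: subtract 4 from each side. So sub: x - 8 = -7.
Step 5. [x - 8 = -7] peel the -8: add 8 from each side, so sub: x = 1.

Answer: x ∈ {1}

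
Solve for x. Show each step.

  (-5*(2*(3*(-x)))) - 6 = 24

Step 1. [(-5*(2*(3*(-x)))) - 6 = 24] 6 comes off first (add 6) ⇒ sub: -5*(2*(3*(-x))) = 30.
Step 2. [-5*(2*(3*(-x))) = 30] leading coefficient -5: divide by -5, so div: 2*(3*(-x)) = -6.
Step 3. [2*(3*(-x)) = -6] LHS = 2·(…); ÷2 both sides ⇒ div: 3*(-x) = -3.
Step 4. [3*(-x) = -3] leading coefficient 3: divide by 3 ⇒ div: -x = -1.
Step 5. [-x = -1] flip signs both sides ⇒ neg: x = 1.

Answer: x ∈ {1}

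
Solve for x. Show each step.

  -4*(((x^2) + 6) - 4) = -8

Step 1. [-4*(((x^2) + 6) - 4) = -8] LHS = -4·(…); ÷-4 both sides ⇒ div: ((x^2) + 6) - 4 = 2.
Step 2. [((x^2) + 6) - 4 = 2] -4 is outermost — add 4 both sides, so sub: (x^2) + 6 = 6.
Step 3. [(x^2) + 6 = 6] subtract 6: x sits inside (… + 6). So sub: x^2 = 0.
Step 4. [x^2 = 0] LHS squared, RHS 0 ≥ 0: apply √ (±). So sqrt: x = 0.

Answer: x ∈ {0}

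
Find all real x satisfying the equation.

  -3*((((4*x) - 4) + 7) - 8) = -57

Step 1. [-3*((((4*x) - 4) + 7) - 8) = -57] divide by the outer -3, so div: (((4*x) - 4) + 7) - 8 = 19.
Step 2. [(((4*x) - 4) + 7) - 8 = 19] peel the -8: add 8 from each side, so sub: ((4*x) - 4) + 7 = 27.
Step 3. [((4*x) - 4) + 7 = 27] subtract 7: x sits inside (… + 7) ⇒ sub: (4*x) - 4 = 20.
Step 4. [(4*x) - 4 = 20] peel the -4: add 4 from each side, so sub: 4*x = 24.
Step 5. [4*x = 24] leading coefficient 4: divide by 4. So div: x = 6.

Answer: x ∈ {6}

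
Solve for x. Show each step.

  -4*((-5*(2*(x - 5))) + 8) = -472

Step 1. [-4*((-5*(2*(x - 5))) + 8) = -472] -4·(inner) — divide through by -4, so div: (-5*(2*(x - 5))) + 8 = 118.
Step 2. [(-5*(2*(x - 5))) + 8 = 118] 8 comes off first (subtract 8). So sub: -5*(2*(x - 5)) = 110.
Step 3. [-5*(2*(x - 5)) = 110] LHS = -5·(…); ÷-5 both sides. So div: 2*(x - 5) = -22.
Step 4. [2*(x - 5) = -22] LHS = 2·(…); ÷2 both sides ⇒ div: x - 5 = -11.
Step 5. [x - 5 = -11] add 5: x sits inside (… - 5) ⇒ sub: x = -6.

Answer: x ∈ {-6}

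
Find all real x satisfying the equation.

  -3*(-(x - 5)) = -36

Step 1. [-3*(-(x - 5)) = -36] LHS = -3·(…); ÷-3 both sides. So div: -(x - 5) = 12.
Step 2. [-(x - 5) = 12] flip signs both sides. So neg: x - 5 = -12.
Step 3. [x - 5 = -12] add 5: x sits inside (… - 5). So sub: x = -7.

Answer: x ∈ {-7}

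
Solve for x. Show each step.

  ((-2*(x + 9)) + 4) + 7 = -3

Step 1. [((-2*(x + 9)) + 4) + 7 = -3] 7 comes off first (subtract 7), so sub: (-2*(x + 9)) + 4 = -10.
Step 2. [(-2*(x + 9)) + 4 = -10] -2 divides every term; factor it out ⇒ factor: (x + 9) - 2 = 5.
Step 3. [(x + 9) - 2 = 5] peel the -2: add 2 from each side ⇒ sub: x + 9 = 7.
Step 4. [x + 9 = 7] +9 is outermost — subtract 9 both sides. So sub: x = -2.

Answer: x ∈ {-2}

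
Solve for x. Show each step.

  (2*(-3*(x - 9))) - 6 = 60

Step 1. [(2*(-3*(x - 9))) - 6 = 60] common factor 2 (LHS and 60) — divide through. So factor: (-3*(x - 9)) - 3 = 30.
Step 2. [(-3*(x - 9)) - 3 = 30] -3 is outermost — add 3 both sides ⇒ sub: -3*(x - 9) = 33.
Step 3. [-3*(x - 9) = 33] divide by the outer -3. So div: x - 9 = -11.
Step 4. [x - 9 = -11] add 9: x sits inside (… - 9). So sub: x = -2.

Answer: x ∈ {-2}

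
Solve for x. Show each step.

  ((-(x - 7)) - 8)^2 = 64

Step 1. [((-(x - 7)) - 8)^2 = 64] √ both sides: 64 ≥ 0 gives two branches ⇒ sqrt: (-(x - 7)) - 8 = 8 or -8.
Step 2. [(-(x - 7)) - 8 = 8 or -8] peel the -8: add 8 from each side. So sub: -(x - 7) = 16 or 0.
Step 3. [-(x - 7) = 16 or 0] flip signs both sides, so neg: x - 7 = -16 or 0.
Step 4. [x - 7 = -16 or 0] -7 is outermost — add 7 both sides, so sub: x = -9 or 7.

Answer: x ∈ {-9, 7}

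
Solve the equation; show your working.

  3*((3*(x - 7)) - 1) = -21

Step 1. [3*((3*(x - 7)) - 1) = -21] divide by the outer 3. So div: (3*(x - 7)) - 1 = -7.
Step 2. [(3*(x - 7)) - 1 = -7] the outer -1 inverts by adding 1. So sub: 3*(x - 7) = -6.
Step 3. [3*(x - 7) = -6] leading coefficient 3: divide by 3. So div: x - 7 = -2.
Step 4. [x - 7 = -2] peel the -7: add 7 from each side, so sub: x = 5.

Answer: x ∈ {5}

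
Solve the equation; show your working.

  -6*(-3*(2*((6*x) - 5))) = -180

Step 1. [-6*(-3*(2*((6*x) - 5))) = -180] divide by the outer -6 ⇒ div: -3*(2*((6*x) - 5)) = 30.
Step 2. [-3*(2*((6*x) - 5)) = 30] divide by the outer -3. So div: 2*((6*x) - 5) = -10.
Step 3. [2*((6*x) - 5) = -10] 2·(inner) — divide through by 2 ⇒ div: (6*x) - 5 = -5.
Step 4. [(6*x) - 5 = -5] -5 is outermost — add 5 both sides, so sub: 6*x = 0.
Step 5. [6*x = 0] divide by the outer 6 ⇒ div: x = 0.

Answer: x ∈ {0}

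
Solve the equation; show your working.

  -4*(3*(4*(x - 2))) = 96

Step 1. [-4*(3*(4*(x - 2))) = 96] LHS = -4·(…); ÷-4 both sides ⇒ div: 3*(4*(x - 2)) = -24.
Step 2. [3*(4*(x - 2)) = -24] 3 out front; divide by 3 ⇒ div: 4*(x - 2) = -8.
Step 3. [4*(x - 2) = -8] 4 out front; divide by 4, so div: x - 2 = -2.
Step 4. [x - 2 = -2] peel the -2: add 2 from each side ⇒ sub: x = 0.

Answer: x ∈ {0}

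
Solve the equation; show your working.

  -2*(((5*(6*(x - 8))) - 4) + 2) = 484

Step 1. [-2*(((5*(6*(x - 8))) - 4) + 2) = 484] leading coefficient -2: divide by -2 ⇒ div: ((5*(6*(x - 8))) - 4) + 2 = -242.
Step 2. [((5*(6*(x - 8))) - 4) + 2 = -242] +2 is outermost — subtract 2 both sides, so sub: (5*(6*(x - 8))) - 4 = -244.
Step 3. [(5*(6*(x - 8))) - 4 = -244] -4 is outermost — add 4 both sides. So sub: 5*(6*(x - 8)) = -240.
Step 4. [5*(6*(x - 8)) = -240] leading coefficient 5: divide by 5. So div: 6*(x - 8) = -48.
Step 5. [6*(x - 8) = -48] LHS = 6·(…); ÷6 both sides, so div: x - 8 = -8.
Step 6. [x - 8 = -8] peel the -8: add 8 from each side ⇒ sub: x = 0.

Answer: x ∈ {0}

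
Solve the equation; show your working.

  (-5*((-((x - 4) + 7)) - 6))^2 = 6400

Step 1. [(-5*((-((x - 4) + 7)) - 6))^2 = 6400] LHS squared, RHS 6400 ≥ 0: apply √ (±) ⇒ sqrt: -5*((-((x - 4) + 7)) - 6) = 80 or -80.
Step 2. [-5*((-((x - 4) + 7)) - 6) = 80 or -80] divide by the outer -5 ⇒ div: (-((x - 4) + 7)) - 6 = -16 or 16.
Step 3. [(-((x - 4) + 7)) - 6 = -16 or 16] add 6: x sits inside (… - 6), so sub: -((x - 4) + 7) = -10 or 22.
Step 4. [-((x - 4) + 7) = -10 or 22] flip signs both sides. So neg: (x - 4) + 7 = 10 or -22.
Step 5. [(x - 4) + 7 = 10 or -22] peel the +7: subtract 7 from each side, so sub: x - 4 = 3 or -29.
Step 6. [x - 4 = 3 or -29] add 4: x sits inside (… - 4) ⇒ sub: x = 7 or -25.

Answer: x ∈ {-25, 7}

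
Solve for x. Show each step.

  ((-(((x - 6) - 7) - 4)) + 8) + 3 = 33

Step 1. [((-(((x - 6) - 7) - 4)) + 8) + 3 = 33] +3 is outermost — subtract 3 both sides ⇒ sub: (-(((x - 6) - 7) - 4)) + 8 = 30.
Step 2. [(-(((x - 6) - 7) - 4)) + 8 = 30] the outer +8 inverts by subtracting 8 ⇒ sub: -(((x - 6) - 7) - 4) = 22.
Step 3. [-(((x - 6) - 7) - 4) = 22] leading − — multiply by −1 ⇒ neg: ((x - 6) - 7) - 4 = -22.
Step 4. [((x - 6) - 7) - 4 = -22] 4 comes off first (add 4) ⇒ sub: (x - 6) - 7 = -18.
Step 5. [(x - 6) - 7 = -18] the outer -7 inverts by adding 7 ⇒ sub: x - 6 = -11.
Step 6. [x - 6 = -11] add 6: x sits inside (… - 6) ⇒ sub: x = -5.

Answer: x ∈ {-5}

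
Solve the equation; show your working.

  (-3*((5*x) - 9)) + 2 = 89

Step 1. [(-3*((5*x) - 9)) + 2 = 89] subtract 2: x sits inside (… + 2). So sub: -3*((5*x) - 9) = 87.
Step 2. [-3*((5*x) - 9) = 87] LHS = -3·(…); ÷-3 both sides, so div: (5*x) - 9 = -29.
Step 3. [(5*x) - 9 = -29] the outer -9 inverts by adding 9 ⇒ sub: 5*x = -20.
Step 4. [5*x = -20] divide by the outer 5 ⇒ div: x = -4.

Answer: x ∈ {-4}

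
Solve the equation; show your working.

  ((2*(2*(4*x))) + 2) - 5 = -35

Step 1. [((2*(2*(4*x))) + 2) - 5 = -35] 5 comes off first (add 5), so sub: (2*(2*(4*x))) + 2 = -30.
Step 2. [(2*(2*(4*x))) + 2 = -30] 2 comes off first (subtract 2). So sub: 2*(2*(4*x)) = -32.
Step 3. [2*(2*(4*x)) = -32] 2·(inner) — divide through by 2, so div: 2*(4*x) = -16.
Step 4. [2*(4*x) = -16] 2·(inner) — divide through by 2. So div: 4*x = -8.
Step 5. [4*x = -8] 4 out front; divide by 4. So div: x = -2.

Answer: x ∈ {-2}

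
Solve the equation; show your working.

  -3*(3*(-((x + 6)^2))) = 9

Step 1. [-3*(3*(-((x + 6)^2))) = 9] LHS = -3·(…); ÷-3 both sides. So div: 3*(-((x + 6)^2)) = -3.
Step 2. [3*(-((x + 6)^2)) = -3] 3·(inner) — divide through by 3 ⇒ div: -((x + 6)^2) = -1.
Step 3. [-((x + 6)^2) = -1] leading − — multiply by −1. So neg: (x + 6)^2 = 1.
Step 4. [(x + 6)^2 = 1] √ both sides: 1 ≥ 0 gives two branches, so sqrt: x + 6 = 1 or -1.
Step 5. [x + 6 = 1 or -1] 6 comes off first (subtract 6), so sub: x = -5 or -7.

Answer: x ∈ {-7, -5}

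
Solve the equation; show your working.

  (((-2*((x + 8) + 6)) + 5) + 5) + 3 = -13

Step 1. [(((-2*((x + 8) + 6)) + 5) + 5) + 3 = -13] 3 comes off first (subtract 3). So sub: ((-2*((x + 8) + 6)) + 5) + 5 = -16.
Step 2. [((-2*((x + 8) + 6)) + 5) + 5 = -16] peel the +5: subtract 5 from each side, so sub: (-2*((x + 8) + 6)) + 5 = -21.
Step 3. [(-2*((x + 8) + 6)) + 5 = -21] subtract 5: x sits inside (… + 5). So sub: -2*((x + 8) + 6) = -26.
Step 4. [-2*((x + 8) + 6) = -26] leading coefficient -2: divide by -2. So div: (x + 8) + 6 = 13.
Step 5. [(x + 8) + 6 = 13] +6 is outermost — subtract 6 both sides. So sub: x + 8 = 7.
Step 6. [x + 8 = 7] subtract 8: x sits inside (… + 8) ⇒ sub: x = -1.

Answer: x ∈ {-1}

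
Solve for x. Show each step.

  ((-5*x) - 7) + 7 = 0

Step 1. [((-5*x) - 7) + 7 = 0] subtract 7: x sits inside (… + 7) ⇒ sub: (-5*x) - 7 = -7.
Step 2. [(-5*x) - 7 = -7] peel the -7: add 7 from each side ⇒ sub: -5*x = 0.
Step 3. [-5*x = 0] leading coefficient -5: divide by -5 ⇒ div: x = 0.

Answer: x ∈ {0}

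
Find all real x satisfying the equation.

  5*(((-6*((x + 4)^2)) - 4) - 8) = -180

Step 1. [5*(((-6*((x + 4)^2)) - 4) - 8) = -180] 5·(inner) — divide through by 5 ⇒ div: ((-6*((x + 4)^2)) - 4) - 8 = -36.
Step 2. [((-6*((x + 4)^2)) - 4) - 8 = -36] peel the -8: add 8 from each side. So sub: (-6*((x + 4)^2)) - 4 = -28.
Step 3. [(-6*((x + 4)^2)) - 4 = -28] add 4: x sits inside (… - 4). So sub: -6*((x + 4)^2) = -24.
Step 4. [-6*((x + 4)^2) = -24] -6 out front; divide by -6, so div: (x + 4)^2 = 4.
Step 5. [(x + 4)^2 = 4] 4 ≥ 0, LHS is (·)² — take ±√. So sqrt: x + 4 = 2 or -2.
Step 6. [x + 4 = 2 or -2] +4 is outermost — subtract 4 both sides, so sub: x = -2 or -6.

Answer: x ∈ {-6, -2}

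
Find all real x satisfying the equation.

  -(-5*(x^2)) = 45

Step 1. [-(-5*(x^2)) = 45] leading − — multiply by −1, so neg: -5*(x^2) = -45.
Step 2. [-5*(x^2) = -45] leading coefficient -5: divide by -5. So div: x^2 = 9.
Step 3. [x^2 = 9] LHS squared, RHS 9 ≥ 0: apply √ (±) ⇒ sqrt: x = 3 or -3.

Answer: x ∈ {-3, 3}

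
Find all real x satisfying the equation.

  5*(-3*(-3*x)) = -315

Step 1. [5*(-3*(-3*x)) = -315] LHS = 5·(…); ÷5 both sides ⇒ div: -3*(-3*x) = -63.
Step 2. [-3*(-3*x) = -63] divide by the outer -3 ⇒ div: -3*x = 21.
Step 3. [-3*x = 21] LHS = -3·(…); ÷-3 both sides ⇒ div: x = -7.

Answer: x ∈ {-7}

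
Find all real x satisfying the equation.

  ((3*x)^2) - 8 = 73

Step 1. [((3*x)^2) - 8 = 73] 8 comes off first (add 8) ⇒ sub: (3*x)^2 = 81.
Step 2. [(3*x)^2 = 81] √ both sides: 81 ≥ 0 gives two branches ⇒ sqrt: 3*x = 9 or -9.
Step 3. [3*x = 9 or -9] leading coefficient 3: divide by 3, so div: x = 3 or -3.

Answer: x ∈ {-3, 3}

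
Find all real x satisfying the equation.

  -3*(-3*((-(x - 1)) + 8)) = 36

Step 1. [-3*(-3*((-(x - 1)) + 8)) = 36] divide by the outer -3 ⇒ div: -3*((-(x - 1)) + 8) = -12.
Step 2. [-3*((-(x - 1)) + 8) = -12] -3 out front; divide by -3. So div: (-(x - 1)) + 8 = 4.
Step 3. [(-(x - 1)) + 8 = 4] the outer +8 inverts by subtracting 8. So sub: -(x - 1) = -4.
Step 4. [-(x - 1) = -4] LHS negated; negate both sides ⇒ neg: x - 1 = 4.
Step 5. [x - 1 = 4] add 1: x sits inside (… - 1). So sub: x = 5.

Answer: x ∈ {5}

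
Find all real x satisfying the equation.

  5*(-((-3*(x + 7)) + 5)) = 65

Step 1. [5*(-((-3*(x + 7)) + 5)) = 65] 5·(inner) — divide through by 5 ⇒ div: -((-3*(x + 7)) + 5) = 13.
Step 2. [-((-3*(x + 7)) + 5) = 13] flip signs both sides, so neg: (-3*(x + 7)) + 5 = -13.
Step 3. [(-3*(x + 7)) + 5 = -13] 5 comes off first (subtract 5). So sub: -3*(x + 7) = -18.
Step 4. [-3*(x + 7) = -18] -3 out front; divide by -3, so div: x + 7 = 6.
Step 5. [x + 7 = 6] peel the +7: subtract 7 from each side. So sub: x = -1.

Answer: x ∈ {-1}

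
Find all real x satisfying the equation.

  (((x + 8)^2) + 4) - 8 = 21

Step 1. [(((x + 8)^2) + 4) - 8 = 21] 8 comes off first (add 8), so sub: ((x + 8)^2) + 4 = 29.
Step 2. [((x + 8)^2) + 4 = 29] 4 comes off first (subtract 4). So sub: (x + 8)^2 = 25.
Step 3. [(x + 8)^2 = 25] LHS squared, RHS 25 ≥ 0: apply √ (±). So sqrt: x + 8 = 5 or -5.
Step 4. [x + 8 = 5 or -5] 8 comes off first (subtract 8). So sub: x = -3 or -13.

Answer: x ∈ {-13, -3}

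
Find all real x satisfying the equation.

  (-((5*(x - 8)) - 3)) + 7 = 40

Step 1. [(-((5*(x - 8)) - 3)) + 7 = 40] peel the +7: subtract 7 from each side, so sub: -((5*(x - 8)) - 3) = 33.
Step 2. [-((5*(x - 8)) - 3) = 33] LHS negated; negate both sides, so neg: (5*(x - 8)) - 3 = -33.
Step 3. [(5*(x - 8)) - 3 = -33] 3 comes off first (add 3), so sub: 5*(x - 8) = -30.
Step 4. [5*(x - 8) = -30] 5·(inner) — divide through by 5. So div: x - 8 = -6.
Step 5. [x - 8 = -6] peel the -8: add 8 from each side, so sub: x = 2.

Answer: x ∈ {2}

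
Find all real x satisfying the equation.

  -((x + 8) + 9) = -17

Step 1. [-((x + 8) + 9) = -17] leading − — multiply by −1 ⇒ neg: (x + 8) + 9 = 17.
Step 2. [(x + 8) + 9 = 17] subtract 9: x sits inside (… + 9), so sub: x + 8 = 8.
Step 3. [x + 8 = 8] the outer +8 inverts by subtracting 8, so sub: x = 0.

Answer: x ∈ {0}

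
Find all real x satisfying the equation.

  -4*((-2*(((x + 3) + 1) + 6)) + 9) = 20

Step 1. [-4*((-2*(((x + 3) + 1) + 6)) + 9) = 20] LHS = -4·(…); ÷-4 both sides ⇒ div: (-2*(((x + 3) + 1) + 6)) + 9 = -5.
Step 2. [(-2*(((x + 3) + 1) + 6)) + 9 = -5] the outer +9 inverts by subtracting 9 ⇒ sub: -2*(((x + 3) + 1) + 6) = -14.
Step 3. [-2*(((x + 3) + 1) + 6) = -14] -2 out front; divide by -2 ⇒ div: ((x + 3) + 1) + 6 = 7.
Step 4. [((x + 3) + 1) + 6 = 7] 6 comes off first (subtract 6). So sub: (x + 3) + 1 = 1.
Step 5. [(x + 3) + 1 = 1] the outer +1 inverts by subtracting 1 ⇒ sub: x + 3 = 0.
Step 6. [x + 3 = 0] subtract 3: x sits inside (… + 3). So sub: x = -3.

Answer: x ∈ {-3}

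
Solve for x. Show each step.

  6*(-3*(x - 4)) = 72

Step 1. [6*(-3*(x - 4)) = 72] leading coefficient 6: divide by 6. So div: -3*(x - 4) = 12.
Step 2. [-3*(x - 4) = 12] LHS = -3·(…); ÷-3 both sides ⇒ div: x - 4 = -4.
Step 3. [x - 4 = -4] -4 is outermost — add 4 both sides, so sub: x = 0.

Answer: x ∈ {0}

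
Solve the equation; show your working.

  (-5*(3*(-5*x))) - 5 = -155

Step 1. [(-5*(3*(-5*x))) - 5 = -155] add 5: x sits inside (… - 5). So sub: -5*(3*(-5*x)) = -150.
Step 2. [-5*(3*(-5*x)) = -150] -5·(inner) — divide through by -5. So div: 3*(-5*x) = 30.
Step 3. [3*(-5*x) = 30] LHS = 3·(…); ÷3 both sides ⇒ div: -5*x = 10.
Step 4. [-5*x = 10] -5 out front; divide by -5 ⇒ div: x = -2.

Answer: x ∈ {-2}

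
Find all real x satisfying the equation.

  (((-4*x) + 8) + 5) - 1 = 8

Step 1. [(((-4*x) + 8) + 5) - 1 = 8] 1 comes off first (add 1), so sub: ((-4*x) + 8) + 5 = 9.
Step 2. [((-4*x) + 8) + 5 = 9] 5 comes off first (subtract 5) ⇒ sub: (-4*x) + 8 = 4.
Step 3. [(-4*x) + 8 = 4] the outer +8 inverts by subtracting 8. So sub: -4*x = -4.
Step 4. [-4*x = -4] LHS = -4·(…); ÷-4 both sides ⇒ div: x = 1.

Answer: x ∈ {1}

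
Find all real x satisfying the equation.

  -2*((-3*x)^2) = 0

Step 1. [-2*((-3*x)^2) = 0] leading coefficient -2: divide by -2, so div: (-3*x)^2 = 0.
Step 2. [(-3*x)^2 = 0] 0 ≥ 0, LHS is (·)² — take ±√ ⇒ sqrt: -3*x = 0.
Step 3. [-3*x = 0] divide by the outer -3, so div: x = 0.

Answer: x ∈ {0}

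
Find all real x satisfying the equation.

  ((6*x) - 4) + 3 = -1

Step 1. [((6*x) - 4) + 3 = -1] peel the +3: subtract 3 from each side ⇒ sub: (6*x) - 4 = -4.
Step 2. [(6*x) - 4 = -4] 4 comes off first (add 4), so sub: 6*x = 0.
Step 3. [6*x = 0] divide by the outer 6 ⇒ div: x = 0.

Answer: x ∈ {0}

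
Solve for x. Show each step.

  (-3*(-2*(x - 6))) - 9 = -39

Step 1. [(-3*(-2*(x - 6))) - 9 = -39] -3 divides every term; factor it out ⇒ factor: (-2*(x - 6)) + 3 = 13.
Step 2. [(-2*(x - 6)) + 3 = 13] the outer +3 inverts by subtracting 3 ⇒ sub: -2*(x - 6) = 10.
Step 3. [-2*(x - 6) = 10] LHS = -2·(…); ÷-2 both sides ⇒ div: x - 6 = -5.
Step 4. [x - 6 = -5] peel the -6: add 6 from each side, so sub: x = 1.

Answer: x ∈ {1}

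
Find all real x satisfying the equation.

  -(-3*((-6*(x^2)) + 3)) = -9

Step 1. [-(-3*((-6*(x^2)) + 3)) = -9] flip signs both sides, so neg: -3*((-6*(x^2)) + 3) = 9.
Step 2. [-3*((-6*(x^2)) + 3) = 9] -3 out front; divide by -3, so div: (-6*(x^2)) + 3 = -3.
Step 3. [(-6*(x^2)) + 3 = -3] the outer +3 inverts by subtracting 3. So sub: -6*(x^2) = -6.
Step 4. [-6*(x^2) = -6] -6·(inner) — divide through by -6 ⇒ div: x^2 = 1.
Step 5. [x^2 = 1] √ both sides: 1 ≥ 0 gives two branches. So sqrt: x = 1 or -1.

Answer: x ∈ {-1, 1}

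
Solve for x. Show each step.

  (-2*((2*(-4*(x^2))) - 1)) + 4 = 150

Step 1. [(-2*((2*(-4*(x^2))) - 1)) + 4 = 150] -2 | LHS and -2 | 150: pull -2 out, so factor: ((2*(-4*(x^2))) - 1) - 2 = -75.
Step 2. [((2*(-4*(x^2))) - 1) - 2 = -75] add 2: x sits inside (… - 2), so sub: (2*(-4*(x^2))) - 1 = -73.
Step 3. [(2*(-4*(x^2))) - 1 = -73] -1 is outermost — add 1 both sides. So sub: 2*(-4*(x^2)) = -72.
Step 4. [2*(-4*(x^2)) = -72] divide by the outer 2 ⇒ div: -4*(x^2) = -36.
Step 5. [-4*(x^2) = -36] -4 out front; divide by -4, so div: x^2 = 9.
Step 6. [x^2 = 9] LHS squared, RHS 9 ≥ 0: apply √ (±), so sqrt: x = 3 or -3.

Answer: x ∈ {-3, 3}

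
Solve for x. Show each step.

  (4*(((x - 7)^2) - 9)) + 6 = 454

Step 1. [(4*(((x - 7)^2) - 9)) + 6 = 454] peel the +6: subtract 6 from each side ⇒ sub: 4*(((x - 7)^2) - 9) = 448.
Step 2. [4*(((x - 7)^2) - 9) = 448] 4·(inner) — divide through by 4 ⇒ div: ((x - 7)^2) - 9 = 112.
Step 3. [((x - 7)^2) - 9 = 112] the outer -9 inverts by adding 9. So sub: (x - 7)^2 = 121.
Step 4. [(x - 7)^2 = 121] 121 ≥ 0, LHS is (·)² — take ±√ ⇒ sqrt: x - 7 = 11 or -11.
Step 5. [x - 7 = 11 or -11] the outer -7 inverts by adding 7, so sub: x = 18 or -4.

Answer: x ∈ {-4, 18}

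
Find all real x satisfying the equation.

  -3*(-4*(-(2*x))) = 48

Step 1. [-3*(-4*(-(2*x))) = 48] divide by the outer -3, so div: -4*(-(2*x)) = -16.
Step 2. [-4*(-(2*x)) = -16] divide by the outer -4, so div: -(2*x) = 4.
Step 3. [-(2*x) = 4] leading − — multiply by −1, so neg: 2*x = -4.
Step 4. [2*x = -4] 2 out front; divide by 2 ⇒ div: x = -2.

Answer: x ∈ {-2}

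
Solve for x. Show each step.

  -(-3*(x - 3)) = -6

Step 1. [-(-3*(x - 3)) = -6] LHS negated; negate both sides, so neg: -3*(x - 3) = 6.
Step 2. [-3*(x - 3) = 6] LHS = -3·(…); ÷-3 both sides. So div: x - 3 = -2.
Step 3. [x - 3 = -2] the outer -3 inverts by adding 3. So sub: x = 1.

Answer: x ∈ {1}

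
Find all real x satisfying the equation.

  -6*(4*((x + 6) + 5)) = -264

Step 1. [-6*(4*((x + 6) + 5)) = -264] divide by the outer -6, so div: 4*((x + 6) + 5) = 44.
Step 2. [4*((x + 6) + 5) = 44] 4 out front; divide by 4. So div: (x + 6) + 5 = 11.
Step 3. [(x + 6) + 5 = 11] +5 is outermost — subtract 5 both sides ⇒ sub: x + 6 = 6.
Step 4. [x + 6 = 6] subtract 6: x sits inside (… + 6), so sub: x = 0.

Answer: x ∈ {0}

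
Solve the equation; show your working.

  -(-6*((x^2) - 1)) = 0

Step 1. [-(-6*((x^2) - 1)) = 0] LHS negated; negate both sides. So neg: -6*((x^2) - 1) = 0.
Step 2. [-6*((x^2) - 1) = 0] LHS = -6·(…); ÷-6 both sides, so div: (x^2) - 1 = 0.
Step 3. [(x^2) - 1 = 0] 1 comes off first (add 1). So sub: x^2 = 1.
Step 4. [x^2 = 1] √ both sides: 1 ≥ 0 gives two branches ⇒ sqrt: x = 1 or -1.

Answer: x ∈ {-1, 1}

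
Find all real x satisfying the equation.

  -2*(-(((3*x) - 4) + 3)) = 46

Step 1. [-2*(-(((3*x) - 4) + 3)) = 46] -2 out front; divide by -2, so div: -(((3*x) - 4) + 3) = -23.
Step 2. [-(((3*x) - 4) + 3) = -23] leading − — multiply by −1. So neg: ((3*x) - 4) + 3 = 23.
Step 3. [((3*x) - 4) + 3 = 23] 3 comes off first (subtract 3). So sub: (3*x) - 4 = 20.
Step 4. [(3*x) - 4 = 20] 4 comes off first (add 4), so sub: 3*x = 24.
Step 5. [3*x = 24] divide by the outer 3 ⇒ div: x = 8.

Answer: x ∈ {8}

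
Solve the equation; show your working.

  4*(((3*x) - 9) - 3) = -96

Step 1. [4*(((3*x) - 9) - 3) = -96] 4·(inner) — divide through by 4 ⇒ div: ((3*x) - 9) - 3 = -24.
Step 2. [((3*x) - 9) - 3 = -24] 3 comes off first (add 3) ⇒ sub: (3*x) - 9 = -21.
Step 3. [(3*x) - 9 = -21] 9 comes off first (add 9) ⇒ sub: 3*x = -12.
Step 4. [3*x = -12] LHS = 3·(…); ÷3 both sides. So div: x = -4.

Answer: x ∈ {-4}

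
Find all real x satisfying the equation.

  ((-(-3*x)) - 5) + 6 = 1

Step 1. [((-(-3*x)) - 5) + 6 = 1] the outer +6 inverts by subtracting 6, so sub: (-(-3*x)) - 5 = -5.
Step 2. [(-(-3*x)) - 5 = -5] add 5: x sits inside (… - 5). So sub: -(-3*x) = 0.
Step 3. [-(-3*x) = 0] flip signs both sides, so neg: -3*x = 0.
Step 4. [-3*x = 0] divide by the outer -3 ⇒ div: x = 0.

Answer: x ∈ {0}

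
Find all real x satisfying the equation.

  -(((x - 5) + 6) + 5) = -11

Step 1. [-(((x - 5) + 6) + 5) = -11] flip signs both sides. So neg: ((x - 5) + 6) + 5 = 11.
Step 2. [((x - 5) + 6) + 5 = 11] peel the +5: subtract 5 from each side ⇒ sub: (x - 5) + 6 = 6.
Step 3. [(x - 5) + 6 = 6] peel the +6: subtract 6 from each side. So sub: x - 5 = 0.
Step 4. [x - 5 = 0] the outer -5 inverts by adding 5, so sub: x = 5.

Answer: x ∈ {5}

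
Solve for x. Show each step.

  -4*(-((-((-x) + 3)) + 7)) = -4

Step 1. [-4*(-((-((-x) + 3)) + 7)) = -4] LHS = -4·(…); ÷-4 both sides ⇒ div: -((-((-x) + 3)) + 7) = 1.
Step 2. [-((-((-x) + 3)) + 7) = 1] flip signs both sides. So neg: (-((-x) + 3)) + 7 = -1.
Step 3. [(-((-x) + 3)) + 7 = -1] 7 comes off first (subtract 7), so sub: -((-x) + 3) = -8.
Step 4. [-((-x) + 3) = -8] flip signs both sides. So neg: (-x) + 3 = 8.
Step 5. [(-x) + 3 = 8] the outer +3 inverts by subtracting 3, so sub: -x = 5.
Step 6. [-x = 5] LHS negated; negate both sides, so neg: x = -5.

Answer: x ∈ {-5}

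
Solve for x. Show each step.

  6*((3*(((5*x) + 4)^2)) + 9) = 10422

Step 1. [6*((3*(((5*x) + 4)^2)) + 9) = 10422] LHS = 6·(…); ÷6 both sides. So div: (3*(((5*x) + 4)^2)) + 9 = 1737.
Step 2. [(3*(((5*x) + 4)^2)) + 9 = 1737] 3 divides every term; factor it out. So factor: (((5*x) + 4)^2) + 3 = 579.
Step 3. [(((5*x) + 4)^2) + 3 = 579] +3 is outermost — subtract 3 both sides. So sub: ((5*x) + 4)^2 = 576.
Step 4. [((5*x) + 4)^2 = 576] √ both sides: 576 ≥ 0 gives two branches, so sqrt: (5*x) + 4 = 24 or -24.
Step 5. [(5*x) + 4 = 24 or -24] +4 is outermost — subtract 4 both sides. So sub: 5*x = 20 or -28.
Step 6. [5*x = 20 or -28] leading coefficient 5: divide by 5, so div: x = 4 or -28/5.

Answer: x ∈ {-28/5, 4}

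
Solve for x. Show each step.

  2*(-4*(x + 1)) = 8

Step 1. [2*(-4*(x + 1)) = 8] LHS = 2·(…); ÷2 both sides, so div: -4*(x + 1) = 4.
Step 2. [-4*(x + 1) = 4] -4 out front; divide by -4 ⇒ div: x + 1 = -1.
Step 3. [x + 1 = -1] +1 is outermost — subtract 1 both sides ⇒ sub: x = -2.

Answer: x ∈ {-2}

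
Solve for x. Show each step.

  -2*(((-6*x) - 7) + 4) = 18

Step 1. [-2*(((-6*x) - 7) + 4) = 18] divide by the outer -2, so div: ((-6*x) - 7) + 4 = -9.
Step 2. [((-6*x) - 7) + 4 = -9] +4 is outermost — subtract 4 both sides. So sub: (-6*x) - 7 = -13.
Step 3. [(-6*x) - 7 = -13] add 7: x sits inside (… - 7), so sub: -6*x = -6.
Step 4. [-6*x = -6] leading coefficient -6: divide by -6, so div: x = 1.

Answer: x ∈ {1}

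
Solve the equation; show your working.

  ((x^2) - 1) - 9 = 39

Step 1. [((x^2) - 1) - 9 = 39] peel the -9: add 9 from each side, so sub: (x^2) - 1 = 48.
Step 2. [(x^2) - 1 = 48] add 1: x sits inside (… - 1) ⇒ sub: x^2 = 49.
Step 3. [x^2 = 49] LHS squared, RHS 49 ≥ 0: apply √ (±), so sqrt: x = 7 or -7.

Answer: x ∈ {-7, 7}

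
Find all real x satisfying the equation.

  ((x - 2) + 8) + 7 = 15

Step 1. [((x - 2) + 8) + 7 = 15] subtract 7: x sits inside (… + 7), so sub: (x - 2) + 8 = 8.
Step 2. [(x - 2) + 8 = 8] subtract 8: x sits inside (… + 8), so sub: x - 2 = 0.
Step 3. [x - 2 = 0] 2 comes off first (add 2) ⇒ sub: x = 2.

Answer: x ∈ {2}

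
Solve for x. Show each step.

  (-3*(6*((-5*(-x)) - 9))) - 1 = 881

Step 1. [(-3*(6*((-5*(-x)) - 9))) - 1 = 881] add 1: x sits inside (… - 1). So sub: -3*(6*((-5*(-x)) - 9)) = 882.
Step 2. [-3*(6*((-5*(-x)) - 9)) = 882] -3 out front; divide by -3. So div: 6*((-5*(-x)) - 9) = -294.
Step 3. [6*((-5*(-x)) - 9) = -294] 6 out front; divide by 6. So div: (-5*(-x)) - 9 = -49.
Step 4. [(-5*(-x)) - 9 = -49] add 9: x sits inside (… - 9) ⇒ sub: -5*(-x) = -40.
Step 5. [-5*(-x) = -40] -5·(inner) — divide through by -5. So div: -x = 8.
Step 6. [-x = 8] leading − — multiply by −1. So neg: x = -8.

Answer: x ∈ {-8}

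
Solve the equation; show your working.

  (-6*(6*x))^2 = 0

Step 1. [(-6*(6*x))^2 = 0] 0 ≥ 0, LHS is (·)² — take ±√ ⇒ sqrt: -6*(6*x) = 0.
Step 2. [-6*(6*x) = 0] -6·(inner) — divide through by -6, so div: 6*x = 0.
Step 3. [6*x = 0] divide by the outer 6, so div: x = 0.

Answer: x ∈ {0}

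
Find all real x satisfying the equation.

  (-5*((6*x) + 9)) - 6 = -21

Step 1. [(-5*((6*x) + 9)) - 6 = -21] add 6: x sits inside (… - 6). So sub: -5*((6*x) + 9) = -15.
Step 2. [-5*((6*x) + 9) = -15] -5·(inner) — divide through by -5, so div: (6*x) + 9 = 3.
Step 3. [(6*x) + 9 = 3] the outer +9 inverts by subtracting 9. So sub: 6*x = -6.
Step 4. [6*x = -6] 6 out front; divide by 6. So div: x = -1.

Answer: x ∈ {-1}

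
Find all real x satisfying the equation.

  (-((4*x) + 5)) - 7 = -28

Step 1. [(-((4*x) + 5)) - 7 = -28] add 7: x sits inside (… - 7) ⇒ sub: -((4*x) + 5) = -21.
Step 2. [-((4*x) + 5) = -21] flip signs both sides, so neg: (4*x) + 5 = 21.
Step 3. [(4*x) + 5 = 21] 5 comes off first (subtract 5), so sub: 4*x = 16.
Step 4. [4*x = 16] LHS = 4·(…); ÷4 both sides, so div: x = 4.

Answer: x ∈ {4}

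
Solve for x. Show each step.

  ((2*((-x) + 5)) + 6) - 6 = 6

Step 1. [((2*((-x) + 5)) + 6) - 6 = 6] peel the -6: add 6 from each side, so sub: (2*((-x) + 5)) + 6 = 12.
Step 2. [(2*((-x) + 5)) + 6 = 12] peel the +6: subtract 6 from each side. So sub: 2*((-x) + 5) = 6.
Step 3. [2*((-x) + 5) = 6] divide by the outer 2 ⇒ div: (-x) + 5 = 3.
Step 4. [(-x) + 5 = 3] subtract 5: x sits inside (… + 5) ⇒ sub: -x = -2.
Step 5. [-x = -2] flip signs both sides, so neg: x = 2.

Answer: x ∈ {2}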